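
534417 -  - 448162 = 982579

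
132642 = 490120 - 357478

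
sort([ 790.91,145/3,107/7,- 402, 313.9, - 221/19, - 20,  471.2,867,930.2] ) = [  -  402,  -  20, - 221/19,107/7,145/3,313.9, 471.2, 790.91,867,  930.2] 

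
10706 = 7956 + 2750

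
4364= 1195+3169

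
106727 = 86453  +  20274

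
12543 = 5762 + 6781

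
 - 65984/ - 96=687  +  1/3 = 687.33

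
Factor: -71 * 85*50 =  - 2^1*5^3*17^1  *  71^1 = - 301750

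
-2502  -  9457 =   -  11959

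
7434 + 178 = 7612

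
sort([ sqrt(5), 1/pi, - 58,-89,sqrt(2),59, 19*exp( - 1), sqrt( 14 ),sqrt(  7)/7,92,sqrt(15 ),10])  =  [  -  89, - 58,1/pi,sqrt(7)/7, sqrt(2),sqrt (5),sqrt(14), sqrt ( 15 ), 19*exp( - 1),10, 59,92 ]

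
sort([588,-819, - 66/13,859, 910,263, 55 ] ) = [ - 819, - 66/13,55,263, 588, 859,910 ]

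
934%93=4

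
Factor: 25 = 5^2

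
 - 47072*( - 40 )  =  1882880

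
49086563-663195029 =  - 614108466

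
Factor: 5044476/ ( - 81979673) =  - 2^2*3^1 *41^1*179^( - 1)*10253^1*457987^( - 1)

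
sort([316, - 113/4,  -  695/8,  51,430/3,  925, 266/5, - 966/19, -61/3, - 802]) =[-802,-695/8,-966/19,-113/4,-61/3, 51 , 266/5,430/3, 316, 925]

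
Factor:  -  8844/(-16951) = 12/23= 2^2*3^1 * 23^(  -  1) 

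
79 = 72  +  7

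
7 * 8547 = 59829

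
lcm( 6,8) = 24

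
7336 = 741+6595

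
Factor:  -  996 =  - 2^2*3^1*83^1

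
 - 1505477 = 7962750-9468227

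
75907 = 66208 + 9699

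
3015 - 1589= 1426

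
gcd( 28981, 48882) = 1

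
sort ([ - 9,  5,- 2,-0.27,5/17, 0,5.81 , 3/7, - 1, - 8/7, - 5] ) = [ - 9 , -5,-2, -8/7, - 1,-0.27,  0, 5/17,  3/7, 5, 5.81]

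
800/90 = 80/9  =  8.89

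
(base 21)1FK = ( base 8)1410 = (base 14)3d6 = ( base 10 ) 776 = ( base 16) 308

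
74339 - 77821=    - 3482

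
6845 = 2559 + 4286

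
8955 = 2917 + 6038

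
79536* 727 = 57822672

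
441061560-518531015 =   -  77469455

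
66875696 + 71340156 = 138215852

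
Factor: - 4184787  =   - 3^1*29^1*103^1  *  467^1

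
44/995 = 44/995  =  0.04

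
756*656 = 495936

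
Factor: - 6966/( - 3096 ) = 9/4 = 2^( - 2)* 3^2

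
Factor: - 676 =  - 2^2*13^2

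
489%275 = 214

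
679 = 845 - 166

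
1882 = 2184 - 302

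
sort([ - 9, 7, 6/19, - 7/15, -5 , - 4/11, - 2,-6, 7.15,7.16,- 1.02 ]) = [-9,-6, - 5,-2,-1.02,-7/15, - 4/11 , 6/19, 7,7.15, 7.16 ] 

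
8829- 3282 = 5547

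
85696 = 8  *10712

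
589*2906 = 1711634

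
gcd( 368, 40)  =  8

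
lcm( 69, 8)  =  552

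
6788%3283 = 222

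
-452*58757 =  - 26558164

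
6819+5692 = 12511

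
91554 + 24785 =116339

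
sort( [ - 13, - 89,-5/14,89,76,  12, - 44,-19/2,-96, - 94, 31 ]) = [ - 96,-94 , - 89,-44,-13, - 19/2, - 5/14,12, 31,76,  89]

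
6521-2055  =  4466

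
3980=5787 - 1807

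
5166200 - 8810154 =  - 3643954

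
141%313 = 141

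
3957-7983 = -4026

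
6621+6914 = 13535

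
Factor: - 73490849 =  - 73490849^1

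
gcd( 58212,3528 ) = 1764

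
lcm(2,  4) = 4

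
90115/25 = 18023/5 = 3604.60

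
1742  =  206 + 1536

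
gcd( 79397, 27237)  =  1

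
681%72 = 33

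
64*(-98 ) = -6272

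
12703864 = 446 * 28484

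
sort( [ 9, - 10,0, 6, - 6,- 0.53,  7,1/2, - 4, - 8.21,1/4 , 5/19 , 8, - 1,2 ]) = [-10, - 8.21 ,  -  6,  -  4, - 1 , - 0.53,0,  1/4,5/19,1/2, 2, 6,7, 8, 9 ] 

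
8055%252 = 243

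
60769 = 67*907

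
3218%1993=1225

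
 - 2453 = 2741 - 5194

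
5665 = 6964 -1299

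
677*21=14217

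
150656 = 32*4708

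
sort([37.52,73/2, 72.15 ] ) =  [73/2,  37.52 , 72.15]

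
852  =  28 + 824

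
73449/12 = 6120 + 3/4=6120.75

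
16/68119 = 16/68119=0.00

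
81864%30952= 19960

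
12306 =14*879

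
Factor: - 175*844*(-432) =63806400 = 2^6*3^3*5^2*7^1 * 211^1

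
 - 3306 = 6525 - 9831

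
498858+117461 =616319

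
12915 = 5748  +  7167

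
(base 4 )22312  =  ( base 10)694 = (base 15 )314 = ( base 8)1266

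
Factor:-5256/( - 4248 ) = 73/59  =  59^( -1)*73^1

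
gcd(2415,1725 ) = 345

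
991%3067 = 991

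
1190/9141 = 1190/9141 =0.13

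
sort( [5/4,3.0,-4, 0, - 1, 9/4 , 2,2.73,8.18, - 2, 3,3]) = [ - 4, - 2, - 1 , 0,5/4, 2, 9/4,2.73,3.0,  3, 3,8.18 ]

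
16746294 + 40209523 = 56955817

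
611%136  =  67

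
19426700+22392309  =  41819009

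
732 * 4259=3117588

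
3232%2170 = 1062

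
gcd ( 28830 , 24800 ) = 310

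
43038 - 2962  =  40076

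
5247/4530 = 1 + 239/1510 = 1.16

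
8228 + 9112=17340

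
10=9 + 1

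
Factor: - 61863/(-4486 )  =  2^( - 1)*3^1* 17^1*1213^1*2243^ ( - 1)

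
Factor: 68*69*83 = 389436 = 2^2*3^1*17^1*23^1 * 83^1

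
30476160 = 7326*4160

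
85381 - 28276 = 57105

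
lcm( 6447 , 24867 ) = 174069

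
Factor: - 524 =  - 2^2*131^1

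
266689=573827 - 307138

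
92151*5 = 460755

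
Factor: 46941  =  3^1 * 15647^1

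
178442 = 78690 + 99752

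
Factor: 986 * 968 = 954448 = 2^4*11^2*17^1 * 29^1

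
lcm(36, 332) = 2988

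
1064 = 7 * 152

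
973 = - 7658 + 8631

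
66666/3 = 22222=22222.00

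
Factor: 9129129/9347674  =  2^( - 1 )*3^1 * 7^(- 1) * 59^1*51577^1 * 667691^ ( - 1 )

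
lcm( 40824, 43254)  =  3633336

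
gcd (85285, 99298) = 1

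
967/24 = 40  +  7/24 = 40.29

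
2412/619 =3 + 555/619 = 3.90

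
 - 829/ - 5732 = 829/5732= 0.14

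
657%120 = 57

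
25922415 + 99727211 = 125649626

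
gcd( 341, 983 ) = 1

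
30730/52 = 15365/26 = 590.96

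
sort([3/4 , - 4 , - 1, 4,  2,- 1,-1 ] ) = [ - 4, - 1, - 1, - 1,3/4, 2, 4]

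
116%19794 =116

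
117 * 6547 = 765999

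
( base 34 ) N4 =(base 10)786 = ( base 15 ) 376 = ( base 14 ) 402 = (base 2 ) 1100010010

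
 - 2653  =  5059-7712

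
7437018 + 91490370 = 98927388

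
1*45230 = 45230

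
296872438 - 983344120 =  - 686471682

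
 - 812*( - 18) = 14616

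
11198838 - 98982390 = -87783552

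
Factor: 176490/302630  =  333/571 = 3^2*37^1*571^( - 1 ) 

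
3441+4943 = 8384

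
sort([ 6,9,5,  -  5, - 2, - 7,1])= [ -7, - 5,- 2,  1, 5,6,9]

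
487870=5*97574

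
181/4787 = 181/4787 =0.04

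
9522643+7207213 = 16729856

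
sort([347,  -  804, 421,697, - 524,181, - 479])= [ - 804, - 524, - 479,181,347,421,697 ]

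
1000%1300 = 1000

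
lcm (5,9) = 45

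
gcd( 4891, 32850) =73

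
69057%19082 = 11811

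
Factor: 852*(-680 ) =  - 2^5*3^1*5^1 * 17^1* 71^1 = - 579360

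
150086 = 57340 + 92746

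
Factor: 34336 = 2^5 * 29^1 * 37^1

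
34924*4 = 139696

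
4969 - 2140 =2829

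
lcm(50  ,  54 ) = 1350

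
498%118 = 26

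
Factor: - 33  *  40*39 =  - 51480 = - 2^3*3^2*5^1 * 11^1 * 13^1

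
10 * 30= 300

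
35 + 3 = 38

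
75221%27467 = 20287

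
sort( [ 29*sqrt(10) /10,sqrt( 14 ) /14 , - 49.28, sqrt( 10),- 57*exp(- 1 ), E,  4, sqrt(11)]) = [  -  49.28,  -  57  *  exp(- 1 ), sqrt( 14) /14, E, sqrt(10 ), sqrt( 11 ), 4, 29*sqrt (10) /10] 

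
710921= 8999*79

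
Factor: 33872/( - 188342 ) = -2^3*7^( - 1 ) * 11^( - 1) * 29^1*73^1*1223^(  -  1 )=- 16936/94171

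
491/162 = 3+5/162 = 3.03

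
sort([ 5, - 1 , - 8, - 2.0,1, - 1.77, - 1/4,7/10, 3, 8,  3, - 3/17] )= [ - 8, - 2.0,-1.77, - 1, - 1/4, - 3/17,  7/10,  1,3,3,5, 8]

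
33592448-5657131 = 27935317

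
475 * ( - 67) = -31825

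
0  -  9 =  - 9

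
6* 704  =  4224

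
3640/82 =1820/41 = 44.39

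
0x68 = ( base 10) 104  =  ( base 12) 88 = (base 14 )76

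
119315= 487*245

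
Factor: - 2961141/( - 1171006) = 2^(- 1 )*3^1*47^1*21001^1*585503^( - 1)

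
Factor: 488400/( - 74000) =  - 33/5 = -  3^1*5^( - 1)*11^1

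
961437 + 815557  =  1776994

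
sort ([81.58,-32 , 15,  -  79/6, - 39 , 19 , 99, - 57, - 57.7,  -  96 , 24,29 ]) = [ -96, - 57.7 , -57, - 39, -32, - 79/6, 15, 19 , 24,29,81.58, 99] 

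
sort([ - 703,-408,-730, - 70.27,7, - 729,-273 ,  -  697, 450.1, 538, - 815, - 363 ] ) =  [ -815,  -  730 , - 729, - 703, - 697,-408, - 363 , - 273, - 70.27,7 , 450.1 , 538 ] 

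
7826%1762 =778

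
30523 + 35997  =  66520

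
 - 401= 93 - 494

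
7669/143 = 7669/143=53.63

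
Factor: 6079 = 6079^1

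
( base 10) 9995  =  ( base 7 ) 41066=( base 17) 209g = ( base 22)KE7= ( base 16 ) 270b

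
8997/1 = 8997 = 8997.00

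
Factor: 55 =5^1*11^1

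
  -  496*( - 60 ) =29760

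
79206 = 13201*6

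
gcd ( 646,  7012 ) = 2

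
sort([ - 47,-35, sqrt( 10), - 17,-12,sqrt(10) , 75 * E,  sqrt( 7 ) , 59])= [ - 47,-35, - 17, - 12,sqrt(7 ),sqrt (10), sqrt( 10)  ,  59,  75*E]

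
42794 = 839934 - 797140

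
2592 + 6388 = 8980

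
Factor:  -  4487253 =  -  3^1*1495751^1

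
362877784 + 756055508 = 1118933292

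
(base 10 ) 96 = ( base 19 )51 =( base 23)44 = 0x60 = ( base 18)56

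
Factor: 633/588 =2^( - 2 )*7^( - 2)*211^1 = 211/196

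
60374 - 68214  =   - 7840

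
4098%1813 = 472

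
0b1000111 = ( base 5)241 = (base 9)78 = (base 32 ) 27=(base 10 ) 71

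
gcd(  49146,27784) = 2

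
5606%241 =63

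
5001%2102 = 797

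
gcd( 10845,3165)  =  15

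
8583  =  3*2861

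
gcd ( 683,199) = 1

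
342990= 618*555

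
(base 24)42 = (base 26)3K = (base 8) 142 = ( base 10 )98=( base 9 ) 118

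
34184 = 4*8546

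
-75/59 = - 2 + 43/59 = -1.27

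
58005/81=716 + 1/9 = 716.11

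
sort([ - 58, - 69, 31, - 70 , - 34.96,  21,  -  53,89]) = [ - 70, - 69, - 58,-53, - 34.96,21 , 31, 89 ] 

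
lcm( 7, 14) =14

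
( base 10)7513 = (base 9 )11267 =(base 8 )16531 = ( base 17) 18gg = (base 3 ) 101022021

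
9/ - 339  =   - 3/113 = - 0.03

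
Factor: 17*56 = 2^3*7^1*17^1 = 952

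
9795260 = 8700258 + 1095002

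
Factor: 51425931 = 3^1 * 31^1*41^1*13487^1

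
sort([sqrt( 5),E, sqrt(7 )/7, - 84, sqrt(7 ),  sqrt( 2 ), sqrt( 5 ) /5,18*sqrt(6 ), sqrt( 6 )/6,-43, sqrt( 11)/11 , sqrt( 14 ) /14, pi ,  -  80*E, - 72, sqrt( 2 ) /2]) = [ - 80*E , - 84, - 72, - 43, sqrt( 14 )/14, sqrt( 11)/11, sqrt( 7 )/7, sqrt(6) /6,sqrt( 5)/5, sqrt( 2) /2,sqrt (2), sqrt(5), sqrt(7), E, pi,18*sqrt( 6 ) ]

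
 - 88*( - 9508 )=836704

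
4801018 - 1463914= 3337104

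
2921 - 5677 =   -  2756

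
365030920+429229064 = 794259984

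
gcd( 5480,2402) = 2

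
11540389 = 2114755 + 9425634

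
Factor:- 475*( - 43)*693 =3^2*5^2* 7^1*11^1*19^1 * 43^1 = 14154525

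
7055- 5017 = 2038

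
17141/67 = 17141/67 = 255.84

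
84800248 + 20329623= 105129871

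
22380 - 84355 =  - 61975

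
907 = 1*907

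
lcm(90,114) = 1710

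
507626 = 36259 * 14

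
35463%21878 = 13585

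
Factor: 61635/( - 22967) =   -  3^1*5^1*17^( - 1 )*193^( - 1)*587^1 = - 8805/3281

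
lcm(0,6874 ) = 0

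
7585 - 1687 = 5898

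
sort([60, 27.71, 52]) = [ 27.71, 52, 60] 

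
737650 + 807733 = 1545383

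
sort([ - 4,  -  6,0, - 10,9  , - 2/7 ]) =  [ - 10,  -  6, - 4, - 2/7, 0,9] 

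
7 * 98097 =686679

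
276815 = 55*5033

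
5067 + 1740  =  6807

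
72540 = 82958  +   - 10418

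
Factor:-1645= - 5^1 * 7^1*47^1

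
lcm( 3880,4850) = 19400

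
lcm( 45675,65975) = 593775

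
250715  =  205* 1223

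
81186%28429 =24328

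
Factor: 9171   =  3^2*1019^1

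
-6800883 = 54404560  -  61205443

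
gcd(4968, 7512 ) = 24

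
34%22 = 12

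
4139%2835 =1304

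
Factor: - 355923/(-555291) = 557/869= 11^( - 1 )*79^(-1) * 557^1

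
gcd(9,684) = 9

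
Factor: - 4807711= - 643^1*7477^1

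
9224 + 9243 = 18467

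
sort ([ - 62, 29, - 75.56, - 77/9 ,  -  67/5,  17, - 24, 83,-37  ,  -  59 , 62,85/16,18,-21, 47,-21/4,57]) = [ - 75.56, - 62,-59, - 37, -24, - 21,-67/5, - 77/9, - 21/4, 85/16, 17, 18,29, 47,57,62, 83 ]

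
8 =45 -37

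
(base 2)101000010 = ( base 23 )e0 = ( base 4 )11002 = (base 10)322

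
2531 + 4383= 6914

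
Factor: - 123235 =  - 5^1*7^2*503^1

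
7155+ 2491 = 9646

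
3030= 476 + 2554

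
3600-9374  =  -5774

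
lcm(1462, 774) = 13158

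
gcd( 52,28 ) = 4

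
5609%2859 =2750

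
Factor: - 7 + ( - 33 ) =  - 2^3 *5^1 = - 40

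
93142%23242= 174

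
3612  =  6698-3086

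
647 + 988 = 1635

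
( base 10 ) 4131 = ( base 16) 1023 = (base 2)1000000100011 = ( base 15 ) 1356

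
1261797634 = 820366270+441431364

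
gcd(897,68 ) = 1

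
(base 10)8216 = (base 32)80O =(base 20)10AG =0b10000000011000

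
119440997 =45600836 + 73840161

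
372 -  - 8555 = 8927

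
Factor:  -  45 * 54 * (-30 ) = 2^2*3^6 * 5^2 = 72900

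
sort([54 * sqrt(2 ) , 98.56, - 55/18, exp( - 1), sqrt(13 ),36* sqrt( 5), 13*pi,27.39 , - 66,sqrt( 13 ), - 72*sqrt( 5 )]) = [ - 72 * sqrt(5 ), - 66,  -  55/18,exp( - 1 ), sqrt( 13),sqrt( 13 ), 27.39,13*pi , 54*sqrt( 2),36*sqrt ( 5 ),98.56] 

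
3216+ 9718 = 12934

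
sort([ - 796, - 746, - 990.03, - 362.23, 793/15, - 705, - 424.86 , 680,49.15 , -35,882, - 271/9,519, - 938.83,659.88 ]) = [ - 990.03,-938.83, - 796 , - 746, - 705, - 424.86, - 362.23, - 35, - 271/9, 49.15,793/15,519, 659.88, 680,882]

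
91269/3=30423 = 30423.00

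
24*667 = 16008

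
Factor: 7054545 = 3^1 * 5^1*470303^1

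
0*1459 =0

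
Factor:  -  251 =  - 251^1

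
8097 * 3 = 24291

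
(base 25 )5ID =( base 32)3g4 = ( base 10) 3588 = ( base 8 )7004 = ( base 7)13314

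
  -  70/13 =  - 6 + 8/13 = -5.38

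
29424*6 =176544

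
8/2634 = 4/1317 = 0.00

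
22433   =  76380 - 53947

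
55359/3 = 18453 = 18453.00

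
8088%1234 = 684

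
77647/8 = 77647/8 = 9705.88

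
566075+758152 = 1324227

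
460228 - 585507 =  - 125279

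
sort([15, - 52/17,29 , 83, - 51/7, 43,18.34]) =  [ - 51/7,-52/17, 15,18.34, 29, 43,83 ] 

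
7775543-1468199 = 6307344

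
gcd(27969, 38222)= 1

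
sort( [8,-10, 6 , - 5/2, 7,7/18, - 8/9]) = [-10,-5/2,- 8/9,7/18, 6, 7, 8 ] 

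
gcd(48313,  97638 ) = 1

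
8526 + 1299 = 9825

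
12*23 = 276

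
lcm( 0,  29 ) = 0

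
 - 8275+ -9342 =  - 17617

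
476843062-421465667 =55377395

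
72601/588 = 123 + 277/588  =  123.47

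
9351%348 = 303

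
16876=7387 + 9489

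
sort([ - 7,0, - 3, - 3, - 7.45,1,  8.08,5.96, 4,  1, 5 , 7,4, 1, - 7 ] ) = [ - 7.45, -7, - 7, - 3, - 3,  0, 1, 1, 1, 4, 4, 5,5.96,  7, 8.08 ]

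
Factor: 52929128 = 2^3* 7^1*137^1*6899^1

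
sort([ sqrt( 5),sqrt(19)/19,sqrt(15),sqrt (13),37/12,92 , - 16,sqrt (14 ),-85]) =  [ - 85, - 16,sqrt(19 ) /19, sqrt( 5),37/12,sqrt(13), sqrt(14),  sqrt (15 ),  92 ] 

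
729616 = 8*91202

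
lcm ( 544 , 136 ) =544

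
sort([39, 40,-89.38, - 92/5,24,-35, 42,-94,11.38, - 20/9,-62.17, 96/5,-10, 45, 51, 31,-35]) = [- 94,  -  89.38,-62.17,- 35, - 35,-92/5, - 10, - 20/9, 11.38, 96/5,24,31, 39 , 40, 42, 45, 51] 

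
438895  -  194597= 244298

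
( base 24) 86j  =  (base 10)4771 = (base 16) 12a3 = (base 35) 3vb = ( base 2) 1001010100011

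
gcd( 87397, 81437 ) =1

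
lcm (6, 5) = 30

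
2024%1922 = 102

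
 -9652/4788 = -3+62/63 = -2.02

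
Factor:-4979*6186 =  - 30800094 =- 2^1*3^1*13^1 *383^1*1031^1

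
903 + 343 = 1246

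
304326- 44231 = 260095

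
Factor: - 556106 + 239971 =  - 316135 = - 5^1*23^1*2749^1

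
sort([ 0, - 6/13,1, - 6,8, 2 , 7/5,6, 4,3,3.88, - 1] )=[ - 6,-1, - 6/13,0,1, 7/5,2,3 , 3.88,4  ,  6,8]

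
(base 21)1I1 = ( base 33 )os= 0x334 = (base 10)820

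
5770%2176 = 1418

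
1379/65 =21 + 14/65 = 21.22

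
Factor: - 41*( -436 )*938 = 16767688 = 2^3*7^1 * 41^1*67^1*109^1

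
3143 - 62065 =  - 58922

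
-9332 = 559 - 9891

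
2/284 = 1/142 = 0.01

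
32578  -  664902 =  - 632324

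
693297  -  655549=37748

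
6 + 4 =10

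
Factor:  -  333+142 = - 191 = - 191^1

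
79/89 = 79/89 = 0.89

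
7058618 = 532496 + 6526122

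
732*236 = 172752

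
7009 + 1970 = 8979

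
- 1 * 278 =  - 278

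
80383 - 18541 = 61842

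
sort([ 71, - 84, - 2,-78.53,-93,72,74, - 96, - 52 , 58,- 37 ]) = [ - 96, - 93 , - 84 ,-78.53, - 52, - 37, - 2,58,  71,72, 74 ]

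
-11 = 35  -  46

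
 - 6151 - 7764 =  - 13915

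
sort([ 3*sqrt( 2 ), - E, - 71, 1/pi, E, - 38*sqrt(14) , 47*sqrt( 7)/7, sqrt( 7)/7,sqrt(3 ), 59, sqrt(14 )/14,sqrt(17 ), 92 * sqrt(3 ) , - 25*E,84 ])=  [ - 38 * sqrt( 14 ) , - 71, - 25*E, - E, sqrt(14 )/14 , 1/pi , sqrt( 7)/7,sqrt( 3 ), E, sqrt( 17), 3*sqrt(2) , 47*sqrt( 7) /7,59,84,92*sqrt( 3)] 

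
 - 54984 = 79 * ( - 696) 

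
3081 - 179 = 2902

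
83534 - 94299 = -10765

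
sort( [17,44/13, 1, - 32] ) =[ - 32,1  ,  44/13, 17]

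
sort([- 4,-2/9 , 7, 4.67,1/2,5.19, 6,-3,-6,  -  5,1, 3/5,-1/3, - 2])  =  [-6,-5, - 4, - 3,-2, - 1/3,-2/9, 1/2, 3/5,1,4.67, 5.19,6, 7 ]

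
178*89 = 15842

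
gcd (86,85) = 1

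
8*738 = 5904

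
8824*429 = 3785496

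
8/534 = 4/267 = 0.01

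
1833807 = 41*44727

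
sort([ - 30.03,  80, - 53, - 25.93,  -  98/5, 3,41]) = [ - 53, - 30.03, - 25.93,- 98/5,3, 41, 80]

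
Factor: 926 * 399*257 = 2^1 * 3^1 *7^1 * 19^1 * 257^1 * 463^1= 94954818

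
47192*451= 21283592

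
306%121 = 64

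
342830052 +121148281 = 463978333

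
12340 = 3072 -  - 9268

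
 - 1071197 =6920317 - 7991514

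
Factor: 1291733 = 191^1*6763^1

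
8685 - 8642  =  43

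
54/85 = 54/85 = 0.64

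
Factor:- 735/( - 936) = 2^(-3) * 3^ ( - 1 )* 5^1 * 7^2*13^( - 1 ) = 245/312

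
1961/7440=1961/7440 =0.26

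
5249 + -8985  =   - 3736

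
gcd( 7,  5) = 1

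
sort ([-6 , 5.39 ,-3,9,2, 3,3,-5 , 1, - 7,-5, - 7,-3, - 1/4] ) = [ - 7, - 7, - 6, - 5, - 5, - 3 , - 3 , - 1/4,1,2, 3 , 3,5.39,9 ] 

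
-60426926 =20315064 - 80741990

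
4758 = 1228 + 3530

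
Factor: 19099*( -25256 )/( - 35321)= 43851304/3211= 2^3*7^1*13^( - 2)* 19^ ( - 1)*41^1*71^1 * 269^1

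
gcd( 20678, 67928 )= 14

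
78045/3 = 26015=26015.00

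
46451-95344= -48893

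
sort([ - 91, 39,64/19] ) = [ - 91, 64/19,  39 ] 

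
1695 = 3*565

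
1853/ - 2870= -1853/2870 = -0.65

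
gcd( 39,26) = 13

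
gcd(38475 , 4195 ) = 5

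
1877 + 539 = 2416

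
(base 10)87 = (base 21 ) 43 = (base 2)1010111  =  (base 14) 63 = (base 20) 47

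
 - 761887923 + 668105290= - 93782633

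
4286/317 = 4286/317= 13.52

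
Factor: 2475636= 2^2*3^1 *206303^1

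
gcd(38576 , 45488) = 16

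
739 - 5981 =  - 5242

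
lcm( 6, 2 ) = 6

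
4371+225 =4596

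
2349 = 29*81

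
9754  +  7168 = 16922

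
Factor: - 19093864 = - 2^3*  23^1*41^1*2531^1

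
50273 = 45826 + 4447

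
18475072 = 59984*308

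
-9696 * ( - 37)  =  358752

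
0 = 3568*0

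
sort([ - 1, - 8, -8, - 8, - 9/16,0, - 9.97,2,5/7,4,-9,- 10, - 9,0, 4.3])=[ - 10, - 9.97, - 9,  -  9, - 8,  -  8,  -  8, - 1, - 9/16,0,0,5/7,2, 4,4.3]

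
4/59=4/59= 0.07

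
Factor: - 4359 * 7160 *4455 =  - 139042510200 = - 2^3 * 3^5 * 5^2*11^1 * 179^1*1453^1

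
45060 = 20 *2253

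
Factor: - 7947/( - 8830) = 2^( -1)*3^2 *5^(-1) = 9/10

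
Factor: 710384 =2^4*29^1*1531^1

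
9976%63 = 22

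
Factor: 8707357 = 8707357^1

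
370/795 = 74/159 = 0.47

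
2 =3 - 1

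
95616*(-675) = -64540800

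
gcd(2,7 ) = 1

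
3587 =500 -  - 3087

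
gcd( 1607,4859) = 1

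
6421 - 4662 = 1759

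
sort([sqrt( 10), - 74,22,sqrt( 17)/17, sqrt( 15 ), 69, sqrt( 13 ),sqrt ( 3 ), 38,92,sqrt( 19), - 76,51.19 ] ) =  [ - 76, - 74,sqrt(17 ) /17,sqrt ( 3),sqrt ( 10),sqrt(13),  sqrt ( 15),sqrt ( 19),22,  38,51.19,69,92] 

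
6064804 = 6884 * 881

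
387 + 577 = 964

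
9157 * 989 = 9056273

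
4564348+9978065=14542413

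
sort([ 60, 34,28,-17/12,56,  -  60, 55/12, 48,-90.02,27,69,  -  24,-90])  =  [  -  90.02,-90,  -  60, - 24,- 17/12, 55/12, 27, 28, 34, 48, 56,60,  69]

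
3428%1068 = 224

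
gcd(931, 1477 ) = 7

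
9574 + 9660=19234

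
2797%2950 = 2797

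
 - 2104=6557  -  8661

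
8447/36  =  8447/36=234.64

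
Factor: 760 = 2^3*5^1*19^1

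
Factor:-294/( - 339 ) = 98/113 = 2^1 * 7^2 * 113^(-1 )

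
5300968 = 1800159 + 3500809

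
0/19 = 0 = 0.00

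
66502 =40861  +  25641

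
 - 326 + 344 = 18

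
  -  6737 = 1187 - 7924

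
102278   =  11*9298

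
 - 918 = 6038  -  6956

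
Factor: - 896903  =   - 7^1*17^1*7537^1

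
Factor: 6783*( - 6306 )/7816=-21386799/3908 = - 2^( - 2)*3^2*7^1 * 17^1*19^1*977^( - 1 )*1051^1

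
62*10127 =627874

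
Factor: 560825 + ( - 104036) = 456789=3^1 * 43^1*3541^1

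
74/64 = 1+5/32 =1.16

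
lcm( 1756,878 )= 1756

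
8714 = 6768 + 1946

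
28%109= 28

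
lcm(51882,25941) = 51882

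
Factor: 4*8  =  2^5  =  32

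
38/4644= 19/2322 = 0.01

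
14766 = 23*642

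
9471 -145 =9326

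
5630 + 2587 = 8217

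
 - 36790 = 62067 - 98857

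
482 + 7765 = 8247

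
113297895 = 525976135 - 412678240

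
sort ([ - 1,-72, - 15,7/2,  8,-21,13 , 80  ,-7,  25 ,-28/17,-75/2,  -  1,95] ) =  [ - 72,  -  75/2,-21, - 15,-7, - 28/17,-1 , - 1,7/2, 8, 13,25, 80,95] 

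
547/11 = 49 + 8/11 = 49.73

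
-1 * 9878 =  - 9878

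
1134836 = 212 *5353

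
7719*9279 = 71624601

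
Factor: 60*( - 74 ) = - 2^3*3^1*5^1*37^1 = - 4440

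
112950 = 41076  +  71874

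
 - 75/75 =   -  1 = - 1.00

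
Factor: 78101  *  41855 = 3268917355 = 5^1*11^1*761^1 *78101^1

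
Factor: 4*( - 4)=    - 2^4 = -16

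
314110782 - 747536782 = - 433426000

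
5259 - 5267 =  - 8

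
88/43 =2 +2/43  =  2.05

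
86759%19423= 9067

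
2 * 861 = 1722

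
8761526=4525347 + 4236179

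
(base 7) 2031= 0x2C4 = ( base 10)708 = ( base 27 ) q6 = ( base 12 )4B0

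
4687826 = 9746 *481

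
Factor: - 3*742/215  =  - 2^1*3^1*5^ ( - 1 )*7^1*43^( - 1 )*53^1 = - 2226/215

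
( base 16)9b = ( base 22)71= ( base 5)1110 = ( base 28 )5F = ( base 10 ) 155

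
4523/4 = 4523/4 = 1130.75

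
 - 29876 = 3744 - 33620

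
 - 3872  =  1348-5220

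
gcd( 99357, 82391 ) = 1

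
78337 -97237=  -18900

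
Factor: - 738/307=- 2^1*3^2*41^1 * 307^( - 1) 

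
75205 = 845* 89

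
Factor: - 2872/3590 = - 2^2 * 5^( - 1) = -  4/5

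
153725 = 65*2365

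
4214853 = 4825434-610581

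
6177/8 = 772+1/8  =  772.12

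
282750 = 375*754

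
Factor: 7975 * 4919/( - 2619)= - 3^( - 3)*5^2*11^1*29^1*97^ ( - 1 )* 4919^1 = - 39229025/2619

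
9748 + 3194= 12942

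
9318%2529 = 1731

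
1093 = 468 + 625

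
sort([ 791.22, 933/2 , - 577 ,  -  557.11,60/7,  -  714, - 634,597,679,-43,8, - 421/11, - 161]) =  [ - 714, - 634, - 577,-557.11, - 161, - 43, - 421/11,8,60/7,933/2 , 597,679,791.22]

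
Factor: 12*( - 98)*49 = -2^3*3^1 * 7^4 = -57624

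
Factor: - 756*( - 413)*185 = 57762180 = 2^2*3^3*5^1*7^2*37^1*59^1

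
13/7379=13/7379 = 0.00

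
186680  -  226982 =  - 40302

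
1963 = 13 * 151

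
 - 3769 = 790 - 4559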